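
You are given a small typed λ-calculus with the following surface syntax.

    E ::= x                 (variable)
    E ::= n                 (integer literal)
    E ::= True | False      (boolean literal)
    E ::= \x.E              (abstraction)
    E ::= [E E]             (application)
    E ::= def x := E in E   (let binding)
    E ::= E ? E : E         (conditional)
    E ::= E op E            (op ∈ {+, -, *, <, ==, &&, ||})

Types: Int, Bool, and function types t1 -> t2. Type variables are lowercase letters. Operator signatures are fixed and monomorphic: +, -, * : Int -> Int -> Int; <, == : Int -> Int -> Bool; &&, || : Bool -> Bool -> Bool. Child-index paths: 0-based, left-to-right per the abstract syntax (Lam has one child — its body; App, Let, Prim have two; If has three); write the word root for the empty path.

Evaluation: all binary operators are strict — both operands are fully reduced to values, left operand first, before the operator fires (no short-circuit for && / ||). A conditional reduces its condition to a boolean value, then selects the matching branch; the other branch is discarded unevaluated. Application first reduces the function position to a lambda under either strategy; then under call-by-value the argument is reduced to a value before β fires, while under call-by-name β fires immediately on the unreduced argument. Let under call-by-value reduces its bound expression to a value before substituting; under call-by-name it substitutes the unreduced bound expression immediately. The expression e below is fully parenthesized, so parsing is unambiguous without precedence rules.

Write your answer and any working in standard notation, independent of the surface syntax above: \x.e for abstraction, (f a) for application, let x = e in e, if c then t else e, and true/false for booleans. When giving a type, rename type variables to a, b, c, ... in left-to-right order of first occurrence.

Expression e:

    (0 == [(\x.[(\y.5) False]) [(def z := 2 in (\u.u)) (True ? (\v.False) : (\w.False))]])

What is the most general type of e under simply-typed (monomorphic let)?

Derivation:
  unify Int ~ Int
\y._ : b -> Int
  unify b -> Int ~ Bool -> c
  unify b ~ Bool
  unify Int ~ c
_ _ : Int
\x._ : a -> Int
let z : Int
u : d
\u._ : d -> d
  unify Bool ~ Bool
\v._ : e -> Bool
\w._ : f -> Bool
  unify e -> Bool ~ f -> Bool
  unify e ~ f
  unify Bool ~ Bool
  unify d -> d ~ (f -> Bool) -> g
  unify d ~ f -> Bool
  unify f -> Bool ~ g
_ _ : f -> Bool
  unify a -> Int ~ (f -> Bool) -> h
  unify a ~ f -> Bool
  unify Int ~ h
_ _ : Int
  unify Int ~ Int

Answer: Bool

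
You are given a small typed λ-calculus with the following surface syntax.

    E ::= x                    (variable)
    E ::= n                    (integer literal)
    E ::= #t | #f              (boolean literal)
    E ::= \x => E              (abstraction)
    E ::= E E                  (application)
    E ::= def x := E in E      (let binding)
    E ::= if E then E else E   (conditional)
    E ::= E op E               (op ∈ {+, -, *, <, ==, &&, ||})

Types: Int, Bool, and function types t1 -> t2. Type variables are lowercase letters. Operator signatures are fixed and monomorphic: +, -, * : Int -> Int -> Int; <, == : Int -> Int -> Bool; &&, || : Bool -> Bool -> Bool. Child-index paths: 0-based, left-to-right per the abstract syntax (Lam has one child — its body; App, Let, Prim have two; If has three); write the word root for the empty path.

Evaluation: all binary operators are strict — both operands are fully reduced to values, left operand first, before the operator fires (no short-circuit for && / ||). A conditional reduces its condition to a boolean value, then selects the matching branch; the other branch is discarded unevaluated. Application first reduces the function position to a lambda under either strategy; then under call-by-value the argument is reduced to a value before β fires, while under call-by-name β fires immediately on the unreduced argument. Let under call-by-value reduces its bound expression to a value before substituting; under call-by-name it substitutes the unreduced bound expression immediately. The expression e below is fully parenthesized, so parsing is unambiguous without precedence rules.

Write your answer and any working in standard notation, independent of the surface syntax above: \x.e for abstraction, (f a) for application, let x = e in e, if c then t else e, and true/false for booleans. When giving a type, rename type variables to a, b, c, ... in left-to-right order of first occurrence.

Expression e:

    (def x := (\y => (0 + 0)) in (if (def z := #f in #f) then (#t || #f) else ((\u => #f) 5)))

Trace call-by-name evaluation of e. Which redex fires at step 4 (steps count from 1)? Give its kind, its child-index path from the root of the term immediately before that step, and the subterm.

Answer: beta at root : ((\u.false) 5)

Trace:
step 0: (let x = (\y.(0 + 0)) in (if (let z = false in false) then (true || false) else ((\u.false) 5)))
step 1: [let@root] (if (let z = false in false) then (true || false) else ((\u.false) 5))
step 2: [let@0] (if false then (true || false) else ((\u.false) 5))
step 3: [if@root] ((\u.false) 5)
step 4: [beta@root] false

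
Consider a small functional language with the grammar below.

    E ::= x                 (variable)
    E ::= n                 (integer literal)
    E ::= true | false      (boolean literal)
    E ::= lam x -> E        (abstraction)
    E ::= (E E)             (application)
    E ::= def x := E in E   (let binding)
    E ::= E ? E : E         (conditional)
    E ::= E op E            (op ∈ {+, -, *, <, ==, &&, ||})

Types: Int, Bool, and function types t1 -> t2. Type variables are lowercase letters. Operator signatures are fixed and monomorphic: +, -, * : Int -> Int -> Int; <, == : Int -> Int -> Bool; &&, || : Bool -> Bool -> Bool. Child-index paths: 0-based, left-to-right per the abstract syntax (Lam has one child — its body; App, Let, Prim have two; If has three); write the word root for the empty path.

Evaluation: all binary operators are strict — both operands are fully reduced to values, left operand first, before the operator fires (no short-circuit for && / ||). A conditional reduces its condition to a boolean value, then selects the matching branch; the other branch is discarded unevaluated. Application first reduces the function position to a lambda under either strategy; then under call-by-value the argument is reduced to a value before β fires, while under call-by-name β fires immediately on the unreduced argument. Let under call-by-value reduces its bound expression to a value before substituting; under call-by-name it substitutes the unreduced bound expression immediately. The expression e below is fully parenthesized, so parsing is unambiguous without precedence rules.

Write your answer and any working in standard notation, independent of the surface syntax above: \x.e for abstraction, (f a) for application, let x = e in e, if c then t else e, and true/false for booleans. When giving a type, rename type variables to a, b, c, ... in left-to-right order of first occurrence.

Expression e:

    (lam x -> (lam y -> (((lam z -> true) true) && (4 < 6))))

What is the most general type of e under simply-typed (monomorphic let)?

Answer: a -> b -> Bool

Working:
\z._ : c -> Bool
  unify c -> Bool ~ Bool -> d
  unify c ~ Bool
  unify Bool ~ d
_ _ : Bool
  unify Bool ~ Bool
  unify Int ~ Int
  unify Int ~ Int
  unify Bool ~ Bool
\y._ : b -> Bool
\x._ : a -> b -> Bool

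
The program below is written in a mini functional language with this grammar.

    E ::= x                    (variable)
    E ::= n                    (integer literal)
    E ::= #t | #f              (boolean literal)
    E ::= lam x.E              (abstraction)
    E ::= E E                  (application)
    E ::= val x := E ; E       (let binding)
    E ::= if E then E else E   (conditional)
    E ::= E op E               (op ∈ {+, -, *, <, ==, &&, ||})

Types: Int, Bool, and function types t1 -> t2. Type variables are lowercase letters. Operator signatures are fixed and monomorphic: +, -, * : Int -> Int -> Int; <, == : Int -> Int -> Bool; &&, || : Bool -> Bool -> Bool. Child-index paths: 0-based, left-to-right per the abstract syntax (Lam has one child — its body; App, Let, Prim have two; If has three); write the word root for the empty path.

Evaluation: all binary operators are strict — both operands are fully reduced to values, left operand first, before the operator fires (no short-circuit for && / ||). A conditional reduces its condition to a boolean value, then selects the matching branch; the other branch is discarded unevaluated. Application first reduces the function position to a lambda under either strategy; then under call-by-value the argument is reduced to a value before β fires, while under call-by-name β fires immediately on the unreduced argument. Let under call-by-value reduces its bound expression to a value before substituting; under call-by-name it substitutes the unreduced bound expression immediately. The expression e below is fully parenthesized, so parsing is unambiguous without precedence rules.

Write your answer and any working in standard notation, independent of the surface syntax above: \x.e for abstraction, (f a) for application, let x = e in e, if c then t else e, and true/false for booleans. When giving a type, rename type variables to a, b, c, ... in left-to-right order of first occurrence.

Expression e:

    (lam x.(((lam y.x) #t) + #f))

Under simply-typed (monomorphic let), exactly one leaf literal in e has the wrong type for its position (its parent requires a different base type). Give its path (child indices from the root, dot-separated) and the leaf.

Answer: 0.1 : false

Working:
x : a
\y._ : b -> a
  unify b -> a ~ Bool -> c
  unify b ~ Bool
  unify a ~ c
_ _ : c
  unify c ~ Int
  unify Bool ~ Int
  FAIL: mismatch Bool ~ Int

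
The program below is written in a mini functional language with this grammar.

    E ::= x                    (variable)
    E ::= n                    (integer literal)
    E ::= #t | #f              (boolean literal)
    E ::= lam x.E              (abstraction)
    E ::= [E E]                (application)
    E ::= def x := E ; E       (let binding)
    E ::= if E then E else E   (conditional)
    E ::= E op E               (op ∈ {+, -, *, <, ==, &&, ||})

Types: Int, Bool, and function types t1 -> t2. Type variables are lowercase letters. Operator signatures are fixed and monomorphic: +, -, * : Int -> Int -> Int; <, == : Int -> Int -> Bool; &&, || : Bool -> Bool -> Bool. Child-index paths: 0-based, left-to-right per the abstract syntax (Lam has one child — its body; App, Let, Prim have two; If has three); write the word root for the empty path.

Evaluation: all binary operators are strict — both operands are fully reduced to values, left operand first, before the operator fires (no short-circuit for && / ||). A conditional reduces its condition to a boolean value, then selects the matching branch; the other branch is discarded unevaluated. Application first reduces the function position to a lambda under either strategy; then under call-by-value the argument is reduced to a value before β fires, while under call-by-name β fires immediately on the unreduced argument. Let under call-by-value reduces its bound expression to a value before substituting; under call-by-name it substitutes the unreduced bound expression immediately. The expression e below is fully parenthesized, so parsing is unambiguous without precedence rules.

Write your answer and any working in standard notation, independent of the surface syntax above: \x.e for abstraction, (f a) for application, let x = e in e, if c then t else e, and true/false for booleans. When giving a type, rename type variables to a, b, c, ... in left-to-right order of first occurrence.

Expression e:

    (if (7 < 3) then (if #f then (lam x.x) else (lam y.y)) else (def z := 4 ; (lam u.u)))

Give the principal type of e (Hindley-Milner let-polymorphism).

Trace:
  unify Int ~ Int
  unify Int ~ Int
  unify Bool ~ Bool
  unify Bool ~ Bool
x : a
\x._ : a -> a
y : b
\y._ : b -> b
  unify a -> a ~ b -> b
  unify a ~ b
  unify b ~ b
let z : Int
u : c
\u._ : c -> c
  unify b -> b ~ c -> c
  unify b ~ c
  unify c ~ c

Answer: a -> a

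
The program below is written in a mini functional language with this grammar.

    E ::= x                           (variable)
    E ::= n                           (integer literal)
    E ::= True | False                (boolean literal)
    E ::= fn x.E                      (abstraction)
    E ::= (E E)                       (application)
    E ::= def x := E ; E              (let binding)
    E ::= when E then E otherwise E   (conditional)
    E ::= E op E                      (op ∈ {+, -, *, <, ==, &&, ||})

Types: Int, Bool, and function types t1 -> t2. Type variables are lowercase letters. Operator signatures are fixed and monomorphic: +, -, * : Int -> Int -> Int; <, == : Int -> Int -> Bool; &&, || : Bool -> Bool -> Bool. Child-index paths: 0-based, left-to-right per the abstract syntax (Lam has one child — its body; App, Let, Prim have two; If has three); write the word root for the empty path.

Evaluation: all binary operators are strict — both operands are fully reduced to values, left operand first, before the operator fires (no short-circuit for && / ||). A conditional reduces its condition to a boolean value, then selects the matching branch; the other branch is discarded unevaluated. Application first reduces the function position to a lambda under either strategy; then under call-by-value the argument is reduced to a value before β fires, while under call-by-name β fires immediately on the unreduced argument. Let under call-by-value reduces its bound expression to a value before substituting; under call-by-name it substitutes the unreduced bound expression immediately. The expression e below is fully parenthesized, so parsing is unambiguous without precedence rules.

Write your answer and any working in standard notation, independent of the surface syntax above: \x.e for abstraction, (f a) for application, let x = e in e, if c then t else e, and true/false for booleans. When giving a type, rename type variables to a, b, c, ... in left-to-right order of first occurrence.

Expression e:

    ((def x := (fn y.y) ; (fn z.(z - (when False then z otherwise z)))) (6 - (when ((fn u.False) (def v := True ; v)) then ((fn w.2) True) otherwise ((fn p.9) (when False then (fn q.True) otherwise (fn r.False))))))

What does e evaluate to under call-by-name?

Trace:
step 0: ((let x = (\y.y) in (\z.(z - (if false then z else z)))) (6 - (if ((\u.false) (let v = true in v)) then ((\w.2) true) else ((\p.9) (if false then (\q.true) else (\r.false))))))
step 1: [let@0] ((\z.(z - (if false then z else z))) (6 - (if ((\u.false) (let v = true in v)) then ((\w.2) true) else ((\p.9) (if false then (\q.true) else (\r.false))))))
step 2: [beta@root] ((6 - (if ((\u.false) (let v = true in v)) then ((\w.2) true) else ((\p.9) (if false then (\q.true) else (\r.false))))) - (if false then (6 - (if ((\u.false) (let v = true in v)) then ((\w.2) true) else ((\p.9) (if false then (\q.true) else (\r.false))))) else (6 - (if ((\u.false) (let v = true in v)) then ((\w.2) true) else ((\p.9) (if false then (\q.true) else (\r.false)))))))
step 3: [beta@0.1.0] ((6 - (if false then ((\w.2) true) else ((\p.9) (if false then (\q.true) else (\r.false))))) - (if false then (6 - (if ((\u.false) (let v = true in v)) then ((\w.2) true) else ((\p.9) (if false then (\q.true) else (\r.false))))) else (6 - (if ((\u.false) (let v = true in v)) then ((\w.2) true) else ((\p.9) (if false then (\q.true) else (\r.false)))))))
step 4: [if@0.1] ((6 - ((\p.9) (if false then (\q.true) else (\r.false)))) - (if false then (6 - (if ((\u.false) (let v = true in v)) then ((\w.2) true) else ((\p.9) (if false then (\q.true) else (\r.false))))) else (6 - (if ((\u.false) (let v = true in v)) then ((\w.2) true) else ((\p.9) (if false then (\q.true) else (\r.false)))))))
step 5: [beta@0.1] ((6 - 9) - (if false then (6 - (if ((\u.false) (let v = true in v)) then ((\w.2) true) else ((\p.9) (if false then (\q.true) else (\r.false))))) else (6 - (if ((\u.false) (let v = true in v)) then ((\w.2) true) else ((\p.9) (if false then (\q.true) else (\r.false)))))))
step 6: [delta@0] (-3 - (if false then (6 - (if ((\u.false) (let v = true in v)) then ((\w.2) true) else ((\p.9) (if false then (\q.true) else (\r.false))))) else (6 - (if ((\u.false) (let v = true in v)) then ((\w.2) true) else ((\p.9) (if false then (\q.true) else (\r.false)))))))
step 7: [if@1] (-3 - (6 - (if ((\u.false) (let v = true in v)) then ((\w.2) true) else ((\p.9) (if false then (\q.true) else (\r.false))))))
step 8: [beta@1.1.0] (-3 - (6 - (if false then ((\w.2) true) else ((\p.9) (if false then (\q.true) else (\r.false))))))
step 9: [if@1.1] (-3 - (6 - ((\p.9) (if false then (\q.true) else (\r.false)))))
step 10: [beta@1.1] (-3 - (6 - 9))
step 11: [delta@1] (-3 - -3)
step 12: [delta@root] 0

Answer: 0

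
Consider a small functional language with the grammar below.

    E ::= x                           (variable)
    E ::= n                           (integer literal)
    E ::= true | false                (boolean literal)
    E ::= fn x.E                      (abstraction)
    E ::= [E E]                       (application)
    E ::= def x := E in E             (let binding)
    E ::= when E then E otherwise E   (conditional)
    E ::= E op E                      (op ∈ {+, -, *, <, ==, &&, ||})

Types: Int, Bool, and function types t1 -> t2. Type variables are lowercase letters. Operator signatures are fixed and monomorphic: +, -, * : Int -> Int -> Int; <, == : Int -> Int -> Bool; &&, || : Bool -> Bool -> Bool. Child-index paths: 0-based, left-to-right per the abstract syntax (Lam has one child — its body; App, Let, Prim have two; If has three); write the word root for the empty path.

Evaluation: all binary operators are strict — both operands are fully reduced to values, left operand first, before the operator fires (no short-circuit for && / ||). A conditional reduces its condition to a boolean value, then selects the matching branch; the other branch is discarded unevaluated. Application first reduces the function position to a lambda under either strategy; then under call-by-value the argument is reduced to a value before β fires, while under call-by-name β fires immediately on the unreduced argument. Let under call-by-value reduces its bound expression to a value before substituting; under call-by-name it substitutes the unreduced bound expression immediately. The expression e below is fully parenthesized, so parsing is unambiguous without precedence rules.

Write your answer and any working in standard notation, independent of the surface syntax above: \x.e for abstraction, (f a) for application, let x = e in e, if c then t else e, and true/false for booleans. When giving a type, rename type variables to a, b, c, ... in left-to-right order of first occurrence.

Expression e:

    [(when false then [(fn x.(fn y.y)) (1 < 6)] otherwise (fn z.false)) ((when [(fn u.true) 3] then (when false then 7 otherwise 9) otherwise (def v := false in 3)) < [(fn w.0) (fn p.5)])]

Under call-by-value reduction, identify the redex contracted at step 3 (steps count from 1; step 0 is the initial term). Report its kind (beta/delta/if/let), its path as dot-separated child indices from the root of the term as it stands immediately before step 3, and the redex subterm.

Trace:
step 0: ((if false then ((\x.(\y.y)) (1 < 6)) else (\z.false)) ((if ((\u.true) 3) then (if false then 7 else 9) else (let v = false in 3)) < ((\w.0) (\p.5))))
step 1: [if@0] ((\z.false) ((if ((\u.true) 3) then (if false then 7 else 9) else (let v = false in 3)) < ((\w.0) (\p.5))))
step 2: [beta@1.0.0] ((\z.false) ((if true then (if false then 7 else 9) else (let v = false in 3)) < ((\w.0) (\p.5))))
step 3: [if@1.0] ((\z.false) ((if false then 7 else 9) < ((\w.0) (\p.5))))

Answer: if at 1.0 : (if true then (if false then 7 else 9) else (let v = false in 3))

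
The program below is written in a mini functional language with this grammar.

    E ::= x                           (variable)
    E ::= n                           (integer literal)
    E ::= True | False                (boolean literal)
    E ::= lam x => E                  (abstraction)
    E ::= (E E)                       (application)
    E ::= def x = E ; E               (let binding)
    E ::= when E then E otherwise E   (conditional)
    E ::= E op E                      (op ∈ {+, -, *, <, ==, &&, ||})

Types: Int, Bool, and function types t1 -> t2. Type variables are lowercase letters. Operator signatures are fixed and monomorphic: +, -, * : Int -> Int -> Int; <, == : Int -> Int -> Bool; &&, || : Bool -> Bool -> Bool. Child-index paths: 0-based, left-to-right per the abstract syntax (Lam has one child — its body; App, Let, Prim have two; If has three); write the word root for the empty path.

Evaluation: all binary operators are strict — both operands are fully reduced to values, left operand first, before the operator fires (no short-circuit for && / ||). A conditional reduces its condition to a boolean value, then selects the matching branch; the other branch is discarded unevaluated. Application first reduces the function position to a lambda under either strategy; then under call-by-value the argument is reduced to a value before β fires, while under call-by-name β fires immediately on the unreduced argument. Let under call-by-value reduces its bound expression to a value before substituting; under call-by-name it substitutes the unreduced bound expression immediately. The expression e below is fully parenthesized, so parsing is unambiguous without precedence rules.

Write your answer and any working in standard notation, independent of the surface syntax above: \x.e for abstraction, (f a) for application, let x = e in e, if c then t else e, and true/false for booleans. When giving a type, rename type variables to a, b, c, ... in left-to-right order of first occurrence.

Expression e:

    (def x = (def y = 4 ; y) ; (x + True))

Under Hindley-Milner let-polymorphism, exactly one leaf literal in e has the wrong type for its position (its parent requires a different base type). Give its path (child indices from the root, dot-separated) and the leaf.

Trace:
let y : Int
y : Int
let x : Int
x : Int
  unify Int ~ Int
  unify Bool ~ Int
  FAIL: mismatch Bool ~ Int

Answer: 1.1 : true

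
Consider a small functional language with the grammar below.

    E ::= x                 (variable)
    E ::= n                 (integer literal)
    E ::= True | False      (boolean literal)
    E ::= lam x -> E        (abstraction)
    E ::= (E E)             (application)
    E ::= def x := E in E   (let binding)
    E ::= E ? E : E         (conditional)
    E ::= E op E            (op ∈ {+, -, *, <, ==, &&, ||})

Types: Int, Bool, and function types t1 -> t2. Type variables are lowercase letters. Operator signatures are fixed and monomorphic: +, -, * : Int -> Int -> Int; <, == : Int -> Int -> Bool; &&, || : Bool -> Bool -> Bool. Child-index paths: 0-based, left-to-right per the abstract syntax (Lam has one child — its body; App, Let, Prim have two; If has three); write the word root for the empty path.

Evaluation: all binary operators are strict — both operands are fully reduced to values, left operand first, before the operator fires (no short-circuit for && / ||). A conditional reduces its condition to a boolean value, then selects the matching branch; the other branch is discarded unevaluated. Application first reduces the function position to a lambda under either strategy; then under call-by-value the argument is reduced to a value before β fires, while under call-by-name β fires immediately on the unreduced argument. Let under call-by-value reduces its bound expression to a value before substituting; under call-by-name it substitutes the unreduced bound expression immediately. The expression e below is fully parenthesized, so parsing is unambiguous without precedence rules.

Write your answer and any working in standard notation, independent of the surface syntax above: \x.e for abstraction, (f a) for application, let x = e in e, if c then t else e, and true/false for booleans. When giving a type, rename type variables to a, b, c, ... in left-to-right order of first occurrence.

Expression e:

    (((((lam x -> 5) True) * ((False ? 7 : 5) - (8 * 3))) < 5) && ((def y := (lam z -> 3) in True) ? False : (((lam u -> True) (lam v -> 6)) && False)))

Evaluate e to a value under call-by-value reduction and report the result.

Answer: false

Trace:
step 0: (((((\x.5) true) * ((if false then 7 else 5) - (8 * 3))) < 5) && (if (let y = (\z.3) in true) then false else (((\u.true) (\v.6)) && false)))
step 1: [beta@0.0.0] (((5 * ((if false then 7 else 5) - (8 * 3))) < 5) && (if (let y = (\z.3) in true) then false else (((\u.true) (\v.6)) && false)))
step 2: [if@0.0.1.0] (((5 * (5 - (8 * 3))) < 5) && (if (let y = (\z.3) in true) then false else (((\u.true) (\v.6)) && false)))
step 3: [delta@0.0.1.1] (((5 * (5 - 24)) < 5) && (if (let y = (\z.3) in true) then false else (((\u.true) (\v.6)) && false)))
step 4: [delta@0.0.1] (((5 * -19) < 5) && (if (let y = (\z.3) in true) then false else (((\u.true) (\v.6)) && false)))
step 5: [delta@0.0] ((-95 < 5) && (if (let y = (\z.3) in true) then false else (((\u.true) (\v.6)) && false)))
step 6: [delta@0] (true && (if (let y = (\z.3) in true) then false else (((\u.true) (\v.6)) && false)))
step 7: [let@1.0] (true && (if true then false else (((\u.true) (\v.6)) && false)))
step 8: [if@1] (true && false)
step 9: [delta@root] false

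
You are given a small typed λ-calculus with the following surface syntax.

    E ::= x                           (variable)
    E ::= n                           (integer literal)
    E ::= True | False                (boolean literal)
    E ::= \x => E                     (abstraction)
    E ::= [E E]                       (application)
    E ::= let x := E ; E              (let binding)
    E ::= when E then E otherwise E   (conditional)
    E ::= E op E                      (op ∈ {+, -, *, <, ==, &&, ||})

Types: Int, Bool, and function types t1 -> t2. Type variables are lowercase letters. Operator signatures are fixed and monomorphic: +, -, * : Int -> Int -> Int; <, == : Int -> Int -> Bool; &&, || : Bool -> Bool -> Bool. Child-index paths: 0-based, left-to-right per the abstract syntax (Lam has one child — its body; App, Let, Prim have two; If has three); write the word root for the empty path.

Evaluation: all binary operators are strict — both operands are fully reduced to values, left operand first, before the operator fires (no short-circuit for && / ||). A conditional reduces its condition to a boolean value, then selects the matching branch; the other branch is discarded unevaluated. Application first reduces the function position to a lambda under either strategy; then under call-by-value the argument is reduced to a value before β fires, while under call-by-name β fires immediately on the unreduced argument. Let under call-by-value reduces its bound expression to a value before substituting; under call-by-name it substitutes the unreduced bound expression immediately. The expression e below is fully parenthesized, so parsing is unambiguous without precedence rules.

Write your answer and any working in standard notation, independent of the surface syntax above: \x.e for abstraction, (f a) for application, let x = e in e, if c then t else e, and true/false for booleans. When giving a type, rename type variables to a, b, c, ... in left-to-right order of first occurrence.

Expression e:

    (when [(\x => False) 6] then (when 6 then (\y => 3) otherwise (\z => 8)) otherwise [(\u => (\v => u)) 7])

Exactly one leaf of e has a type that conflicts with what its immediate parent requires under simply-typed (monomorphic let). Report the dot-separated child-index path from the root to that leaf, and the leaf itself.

Trace:
\x._ : a -> Bool
  unify a -> Bool ~ Int -> b
  unify a ~ Int
  unify Bool ~ b
_ _ : Bool
  unify Bool ~ Bool
  unify Int ~ Bool
  FAIL: mismatch Int ~ Bool

Answer: 1.0 : 6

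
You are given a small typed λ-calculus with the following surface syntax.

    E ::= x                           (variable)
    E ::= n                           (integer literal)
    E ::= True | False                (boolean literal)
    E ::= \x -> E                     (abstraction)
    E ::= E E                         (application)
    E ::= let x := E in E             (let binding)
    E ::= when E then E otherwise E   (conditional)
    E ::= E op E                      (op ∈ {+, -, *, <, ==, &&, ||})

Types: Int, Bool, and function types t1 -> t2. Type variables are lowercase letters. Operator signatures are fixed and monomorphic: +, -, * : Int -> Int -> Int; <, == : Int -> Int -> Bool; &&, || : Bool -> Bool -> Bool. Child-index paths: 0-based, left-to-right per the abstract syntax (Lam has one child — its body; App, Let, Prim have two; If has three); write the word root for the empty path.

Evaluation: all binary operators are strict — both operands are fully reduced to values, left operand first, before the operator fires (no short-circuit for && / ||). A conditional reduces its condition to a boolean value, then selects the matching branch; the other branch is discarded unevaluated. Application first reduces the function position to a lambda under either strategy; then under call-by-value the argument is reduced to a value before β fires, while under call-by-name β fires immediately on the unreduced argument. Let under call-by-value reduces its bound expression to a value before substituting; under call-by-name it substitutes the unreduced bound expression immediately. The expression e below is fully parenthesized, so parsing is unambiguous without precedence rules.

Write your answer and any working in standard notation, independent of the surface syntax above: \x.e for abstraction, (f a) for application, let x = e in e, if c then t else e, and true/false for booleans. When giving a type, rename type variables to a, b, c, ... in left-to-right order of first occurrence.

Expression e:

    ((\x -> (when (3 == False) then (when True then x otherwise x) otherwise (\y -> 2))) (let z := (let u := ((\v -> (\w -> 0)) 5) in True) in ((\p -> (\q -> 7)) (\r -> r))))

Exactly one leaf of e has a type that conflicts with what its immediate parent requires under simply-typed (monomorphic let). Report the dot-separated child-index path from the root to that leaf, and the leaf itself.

Answer: 0.0.0.1 : false

Trace:
  unify Int ~ Int
  unify Bool ~ Int
  FAIL: mismatch Bool ~ Int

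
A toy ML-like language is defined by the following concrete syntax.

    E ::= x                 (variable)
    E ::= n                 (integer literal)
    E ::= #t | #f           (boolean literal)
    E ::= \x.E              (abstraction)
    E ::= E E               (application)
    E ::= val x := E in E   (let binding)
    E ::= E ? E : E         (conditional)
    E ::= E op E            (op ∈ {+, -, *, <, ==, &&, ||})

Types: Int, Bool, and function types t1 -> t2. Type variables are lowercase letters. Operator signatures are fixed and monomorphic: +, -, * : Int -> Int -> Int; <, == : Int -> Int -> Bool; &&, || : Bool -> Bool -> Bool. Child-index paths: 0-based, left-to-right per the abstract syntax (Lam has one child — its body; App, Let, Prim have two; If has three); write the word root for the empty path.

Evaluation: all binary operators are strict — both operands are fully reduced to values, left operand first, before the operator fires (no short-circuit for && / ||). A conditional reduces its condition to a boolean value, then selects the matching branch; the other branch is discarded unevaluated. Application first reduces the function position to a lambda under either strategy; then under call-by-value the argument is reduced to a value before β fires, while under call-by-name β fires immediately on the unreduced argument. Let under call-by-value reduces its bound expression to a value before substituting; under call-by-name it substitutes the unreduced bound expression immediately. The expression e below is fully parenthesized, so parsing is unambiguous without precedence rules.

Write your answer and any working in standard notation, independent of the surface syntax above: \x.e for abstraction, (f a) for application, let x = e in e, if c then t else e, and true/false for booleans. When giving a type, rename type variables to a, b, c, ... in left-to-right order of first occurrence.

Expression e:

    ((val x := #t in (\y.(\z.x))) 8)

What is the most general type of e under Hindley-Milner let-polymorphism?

Answer: a -> Bool

Trace:
let x : Bool
x : Bool
\z._ : b -> Bool
\y._ : a -> b -> Bool
  unify a -> b -> Bool ~ Int -> c
  unify a ~ Int
  unify b -> Bool ~ c
_ _ : b -> Bool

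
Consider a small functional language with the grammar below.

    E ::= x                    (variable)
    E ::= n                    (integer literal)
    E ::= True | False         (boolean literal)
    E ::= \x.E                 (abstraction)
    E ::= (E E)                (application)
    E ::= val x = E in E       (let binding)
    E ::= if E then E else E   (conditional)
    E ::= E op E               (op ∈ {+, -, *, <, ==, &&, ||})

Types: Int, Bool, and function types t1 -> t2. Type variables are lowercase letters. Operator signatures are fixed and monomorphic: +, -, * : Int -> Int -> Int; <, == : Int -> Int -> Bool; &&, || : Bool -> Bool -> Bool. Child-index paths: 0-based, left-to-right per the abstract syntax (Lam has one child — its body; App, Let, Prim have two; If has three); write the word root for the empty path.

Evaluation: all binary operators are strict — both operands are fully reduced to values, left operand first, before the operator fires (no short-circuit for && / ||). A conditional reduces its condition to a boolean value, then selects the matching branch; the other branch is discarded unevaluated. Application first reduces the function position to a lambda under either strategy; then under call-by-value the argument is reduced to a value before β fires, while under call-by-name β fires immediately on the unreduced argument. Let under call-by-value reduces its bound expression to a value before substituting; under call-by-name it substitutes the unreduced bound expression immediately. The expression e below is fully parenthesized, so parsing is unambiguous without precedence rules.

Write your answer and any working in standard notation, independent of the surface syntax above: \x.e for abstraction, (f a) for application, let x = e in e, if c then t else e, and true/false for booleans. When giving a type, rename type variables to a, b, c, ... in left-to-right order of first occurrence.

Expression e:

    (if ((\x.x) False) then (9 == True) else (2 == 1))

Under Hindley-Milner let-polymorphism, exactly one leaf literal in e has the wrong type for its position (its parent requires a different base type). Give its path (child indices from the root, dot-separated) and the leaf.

Working:
x : a
\x._ : a -> a
  unify a -> a ~ Bool -> b
  unify a ~ Bool
  unify Bool ~ b
_ _ : Bool
  unify Bool ~ Bool
  unify Int ~ Int
  unify Bool ~ Int
  FAIL: mismatch Bool ~ Int

Answer: 1.1 : true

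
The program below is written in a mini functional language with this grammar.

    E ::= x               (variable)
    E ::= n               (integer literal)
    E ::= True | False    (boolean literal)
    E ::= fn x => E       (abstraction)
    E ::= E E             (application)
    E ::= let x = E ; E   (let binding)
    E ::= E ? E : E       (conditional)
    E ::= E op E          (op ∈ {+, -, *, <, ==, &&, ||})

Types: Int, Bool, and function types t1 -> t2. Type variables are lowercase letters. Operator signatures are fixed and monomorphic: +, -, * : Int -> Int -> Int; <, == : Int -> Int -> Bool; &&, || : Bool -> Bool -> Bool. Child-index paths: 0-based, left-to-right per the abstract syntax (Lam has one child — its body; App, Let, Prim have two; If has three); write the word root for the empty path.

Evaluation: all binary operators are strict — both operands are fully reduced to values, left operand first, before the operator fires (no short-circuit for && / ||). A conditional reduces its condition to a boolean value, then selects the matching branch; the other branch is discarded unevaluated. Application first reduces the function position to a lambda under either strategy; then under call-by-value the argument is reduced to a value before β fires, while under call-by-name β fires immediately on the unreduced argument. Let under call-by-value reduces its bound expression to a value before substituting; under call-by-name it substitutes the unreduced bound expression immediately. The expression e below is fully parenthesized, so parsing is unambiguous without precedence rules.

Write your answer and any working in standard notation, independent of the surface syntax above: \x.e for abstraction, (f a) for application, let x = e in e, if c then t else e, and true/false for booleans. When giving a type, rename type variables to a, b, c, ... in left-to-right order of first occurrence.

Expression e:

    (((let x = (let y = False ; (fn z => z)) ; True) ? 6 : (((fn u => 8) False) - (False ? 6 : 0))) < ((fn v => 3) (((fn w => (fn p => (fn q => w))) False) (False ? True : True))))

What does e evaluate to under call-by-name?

Working:
step 0: ((if (let x = (let y = false in (\z.z)) in true) then 6 else (((\u.8) false) - (if false then 6 else 0))) < ((\v.3) (((\w.(\p.(\q.w))) false) (if false then true else true))))
step 1: [let@0.0] ((if true then 6 else (((\u.8) false) - (if false then 6 else 0))) < ((\v.3) (((\w.(\p.(\q.w))) false) (if false then true else true))))
step 2: [if@0] (6 < ((\v.3) (((\w.(\p.(\q.w))) false) (if false then true else true))))
step 3: [beta@1] (6 < 3)
step 4: [delta@root] false

Answer: false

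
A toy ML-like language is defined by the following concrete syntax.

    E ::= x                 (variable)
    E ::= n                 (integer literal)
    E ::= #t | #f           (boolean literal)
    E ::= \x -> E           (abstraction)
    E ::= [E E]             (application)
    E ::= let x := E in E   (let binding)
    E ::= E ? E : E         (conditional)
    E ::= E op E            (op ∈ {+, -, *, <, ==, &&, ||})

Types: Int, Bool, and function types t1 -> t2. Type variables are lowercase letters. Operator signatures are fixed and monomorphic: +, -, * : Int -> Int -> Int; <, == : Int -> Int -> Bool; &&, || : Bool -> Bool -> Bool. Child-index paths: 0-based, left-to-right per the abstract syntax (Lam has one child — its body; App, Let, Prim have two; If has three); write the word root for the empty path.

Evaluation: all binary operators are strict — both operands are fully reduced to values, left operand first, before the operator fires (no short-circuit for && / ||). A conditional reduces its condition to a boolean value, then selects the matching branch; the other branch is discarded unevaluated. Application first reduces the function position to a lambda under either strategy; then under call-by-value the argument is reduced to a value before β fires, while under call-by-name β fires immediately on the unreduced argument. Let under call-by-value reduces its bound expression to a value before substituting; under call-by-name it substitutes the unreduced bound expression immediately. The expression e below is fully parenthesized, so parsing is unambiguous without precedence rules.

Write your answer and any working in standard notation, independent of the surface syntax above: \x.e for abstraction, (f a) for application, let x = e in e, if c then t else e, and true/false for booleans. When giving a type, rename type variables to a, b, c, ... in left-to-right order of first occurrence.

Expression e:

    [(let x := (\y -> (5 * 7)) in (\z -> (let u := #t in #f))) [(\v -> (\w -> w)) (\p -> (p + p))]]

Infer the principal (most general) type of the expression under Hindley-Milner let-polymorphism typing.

Answer: Bool

Trace:
  unify Int ~ Int
  unify Int ~ Int
\y._ : a -> Int
let x : forall. a -> Int
let u : Bool
\z._ : b -> Bool
w : d
\w._ : d -> d
\v._ : c -> d -> d
p : e
  unify e ~ Int
p : Int
  unify Int ~ Int
\p._ : Int -> Int
  unify c -> d -> d ~ (Int -> Int) -> f
  unify c ~ Int -> Int
  unify d -> d ~ f
_ _ : d -> d
  unify b -> Bool ~ (d -> d) -> g
  unify b ~ d -> d
  unify Bool ~ g
_ _ : Bool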